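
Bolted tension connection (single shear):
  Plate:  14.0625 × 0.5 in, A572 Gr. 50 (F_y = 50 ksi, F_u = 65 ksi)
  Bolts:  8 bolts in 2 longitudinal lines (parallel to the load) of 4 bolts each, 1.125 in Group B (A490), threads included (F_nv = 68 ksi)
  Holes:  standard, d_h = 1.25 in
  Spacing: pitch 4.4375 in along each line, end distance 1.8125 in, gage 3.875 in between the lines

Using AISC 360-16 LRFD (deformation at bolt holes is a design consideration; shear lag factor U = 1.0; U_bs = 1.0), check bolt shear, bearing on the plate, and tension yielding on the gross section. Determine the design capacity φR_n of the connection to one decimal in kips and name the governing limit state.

Bolt shear: A_b = π(1.125)²/4 = 0.99402 in². φR_n = 0.75 × 68 × 0.99402 × 8 × 1 = 405.6 kips.
Bearing (0.5 in plate, F_u = 65 ksi): end bolts L_c = 1.8125 − 1.25/2 = 1.1875, R_n = min(1.2×1.1875×0.5×65, 2.4×1.125×0.5×65) = 46.313 kips/bolt; interior L_c = 4.4375 − 1.25 = 3.1875, R_n = 87.75 kips/bolt. φR_n = 0.75 × (2×46.313 + 6×87.75) = 464.3 kips.
Tension yield (gross): A_g = 14.0625×0.5 = 7.0313 in². φR_n = 0.90 × 50 × 7.0313 = 316.4 kips.
Governing: min(405.6, 464.3, 316.4) = 316.4 kips → gross-section yield.

316.4 kips (gross-section yield governs)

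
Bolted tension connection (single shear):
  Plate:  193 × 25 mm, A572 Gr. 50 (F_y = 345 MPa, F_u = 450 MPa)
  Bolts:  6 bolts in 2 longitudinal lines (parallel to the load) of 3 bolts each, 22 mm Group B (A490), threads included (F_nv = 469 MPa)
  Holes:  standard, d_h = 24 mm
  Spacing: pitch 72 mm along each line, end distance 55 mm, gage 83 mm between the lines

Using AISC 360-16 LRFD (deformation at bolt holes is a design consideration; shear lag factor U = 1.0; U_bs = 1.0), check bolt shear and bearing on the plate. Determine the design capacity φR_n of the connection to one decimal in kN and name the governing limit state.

Bolt shear: A_b = π(22)²/4 = 380.13 mm². φR_n = 0.75 × 469 × 380.13 × 6 × 1 = 802.3 kN.
Bearing (25 mm plate, F_u = 450 MPa): end bolts L_c = 55 − 24/2 = 43, R_n = min(1.2×43×25×450, 2.4×22×25×450) = 580.5 kN/bolt; interior L_c = 72 − 24 = 48, R_n = 594 kN/bolt. φR_n = 0.75 × (2×580.5 + 4×594) = 2652.8 kN.
Governing: min(802.3, 2652.8) = 802.3 kN → bolt shear.

802.3 kN (bolt shear governs)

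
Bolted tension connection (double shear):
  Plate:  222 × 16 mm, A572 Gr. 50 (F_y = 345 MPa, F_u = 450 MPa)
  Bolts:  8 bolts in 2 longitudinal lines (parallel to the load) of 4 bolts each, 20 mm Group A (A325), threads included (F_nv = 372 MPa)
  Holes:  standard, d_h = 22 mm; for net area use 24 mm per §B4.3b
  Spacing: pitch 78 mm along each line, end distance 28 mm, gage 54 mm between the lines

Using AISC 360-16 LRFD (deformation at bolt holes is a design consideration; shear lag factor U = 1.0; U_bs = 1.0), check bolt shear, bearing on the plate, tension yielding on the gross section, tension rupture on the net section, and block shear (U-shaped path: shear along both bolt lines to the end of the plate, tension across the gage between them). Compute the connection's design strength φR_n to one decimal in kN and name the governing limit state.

Bolt shear: A_b = π(20)²/4 = 314.16 mm². φR_n = 0.75 × 372 × 314.16 × 8 × 2 = 1402.4 kN.
Bearing (16 mm plate, F_u = 450 MPa): end bolts L_c = 28 − 22/2 = 17, R_n = min(1.2×17×16×450, 2.4×20×16×450) = 146.88 kN/bolt; interior L_c = 78 − 22 = 56, R_n = 345.6 kN/bolt. φR_n = 0.75 × (2×146.88 + 6×345.6) = 1775.5 kN.
Tension yield (gross): A_g = 222×16 = 3552 mm². φR_n = 0.90 × 345 × 3552 = 1102.9 kN.
Tension rupture (net): A_n = (222 − 2×24)×16 = 2784 mm² (U = 1.0, A_e = A_n). φR_n = 0.75 × 450 × 2784 = 939.6 kN.
Block shear: shear path 2×[28+3×78] = 2×262 mm, A_gv = 8384, A_nv = 2×(262 − 3.5×24)×16 = 5696 mm²; tension across gage: (54 − 1×24)×16 = 480 mm². R_n = min(0.6×450×5696, 0.6×345×8384) + 1.0×450×480 = min(1537.9, 1735.5) + 216 = 1753.9 kN. φR_n = 0.75 × 1753.9 = 1315.4 kN.
Governing: min(1402.4, 1775.5, 1102.9, 939.6, 1315.4) = 939.6 kN → net-section rupture.

939.6 kN (net-section rupture governs)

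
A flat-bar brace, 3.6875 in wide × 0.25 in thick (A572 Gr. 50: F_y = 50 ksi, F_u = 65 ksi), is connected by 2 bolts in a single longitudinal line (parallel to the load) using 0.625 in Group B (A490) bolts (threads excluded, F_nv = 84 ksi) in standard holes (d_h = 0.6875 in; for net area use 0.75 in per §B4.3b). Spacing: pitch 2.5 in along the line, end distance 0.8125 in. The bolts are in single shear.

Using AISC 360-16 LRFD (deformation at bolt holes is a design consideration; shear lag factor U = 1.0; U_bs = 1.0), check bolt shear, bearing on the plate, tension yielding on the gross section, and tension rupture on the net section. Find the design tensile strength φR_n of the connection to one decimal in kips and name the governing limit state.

Bolt shear: A_b = π(0.625)²/4 = 0.3068 in². φR_n = 0.75 × 84 × 0.3068 × 2 × 1 = 38.7 kips.
Bearing (0.25 in plate, F_u = 65 ksi): end bolts L_c = 0.8125 − 0.6875/2 = 0.46875, R_n = min(1.2×0.46875×0.25×65, 2.4×0.625×0.25×65) = 9.1406 kips/bolt; interior L_c = 2.5 − 0.6875 = 1.8125, R_n = 24.375 kips/bolt. φR_n = 0.75 × (1×9.1406 + 1×24.375) = 25.1 kips.
Tension yield (gross): A_g = 3.6875×0.25 = 0.92188 in². φR_n = 0.90 × 50 × 0.92188 = 41.5 kips.
Tension rupture (net): A_n = (3.6875 − 1×0.75)×0.25 = 0.73438 in² (U = 1.0, A_e = A_n). φR_n = 0.75 × 65 × 0.73438 = 35.8 kips.
Governing: min(38.7, 25.1, 41.5, 35.8) = 25.1 kips → bearing.

25.1 kips (bearing governs)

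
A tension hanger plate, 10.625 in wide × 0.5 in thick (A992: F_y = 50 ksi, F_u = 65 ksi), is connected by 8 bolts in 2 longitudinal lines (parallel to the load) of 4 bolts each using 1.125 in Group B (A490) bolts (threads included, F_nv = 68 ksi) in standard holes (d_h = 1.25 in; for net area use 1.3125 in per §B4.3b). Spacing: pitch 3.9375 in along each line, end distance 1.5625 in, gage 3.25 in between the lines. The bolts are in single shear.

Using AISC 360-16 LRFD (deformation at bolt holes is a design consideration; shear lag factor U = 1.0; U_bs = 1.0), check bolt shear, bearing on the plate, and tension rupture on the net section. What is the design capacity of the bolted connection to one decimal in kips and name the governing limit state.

Bolt shear: A_b = π(1.125)²/4 = 0.99402 in². φR_n = 0.75 × 68 × 0.99402 × 8 × 1 = 405.6 kips.
Bearing (0.5 in plate, F_u = 65 ksi): end bolts L_c = 1.5625 − 1.25/2 = 0.9375, R_n = min(1.2×0.9375×0.5×65, 2.4×1.125×0.5×65) = 36.563 kips/bolt; interior L_c = 3.9375 − 1.25 = 2.6875, R_n = 87.75 kips/bolt. φR_n = 0.75 × (2×36.563 + 6×87.75) = 449.7 kips.
Tension rupture (net): A_n = (10.625 − 2×1.3125)×0.5 = 4 in² (U = 1.0, A_e = A_n). φR_n = 0.75 × 65 × 4 = 195.0 kips.
Governing: min(405.6, 449.7, 195.0) = 195.0 kips → net-section rupture.

195.0 kips (net-section rupture governs)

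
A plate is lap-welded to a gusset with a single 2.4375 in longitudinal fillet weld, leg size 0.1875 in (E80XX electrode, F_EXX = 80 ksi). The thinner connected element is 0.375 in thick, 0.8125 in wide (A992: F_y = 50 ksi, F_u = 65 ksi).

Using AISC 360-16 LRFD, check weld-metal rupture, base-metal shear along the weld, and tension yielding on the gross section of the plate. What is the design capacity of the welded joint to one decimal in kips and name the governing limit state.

Weld metal: throat = 0.707×0.1875 = 0.13256 in, L = 2.4375 in. φR_n = 0.75 × 0.6 × 80 × 0.13256 × 2.4375 = 11.6 kips.
Base metal shear (0.375 in plate): yield φR_n = 1.0×0.6×50×0.375×2.4375 = 27.4 kips; rupture φR_n = 0.75×0.6×65×0.375×2.4375 = 26.7 kips; take 26.7 kips (rupture).
Tension yield (gross): A_g = 0.8125×0.375 = 0.30469 in². φR_n = 0.90 × 50 × 0.30469 = 13.7 kips.
Governing: min(11.6, 26.7, 13.7) = 11.6 kips → weld metal.

11.6 kips (weld metal governs)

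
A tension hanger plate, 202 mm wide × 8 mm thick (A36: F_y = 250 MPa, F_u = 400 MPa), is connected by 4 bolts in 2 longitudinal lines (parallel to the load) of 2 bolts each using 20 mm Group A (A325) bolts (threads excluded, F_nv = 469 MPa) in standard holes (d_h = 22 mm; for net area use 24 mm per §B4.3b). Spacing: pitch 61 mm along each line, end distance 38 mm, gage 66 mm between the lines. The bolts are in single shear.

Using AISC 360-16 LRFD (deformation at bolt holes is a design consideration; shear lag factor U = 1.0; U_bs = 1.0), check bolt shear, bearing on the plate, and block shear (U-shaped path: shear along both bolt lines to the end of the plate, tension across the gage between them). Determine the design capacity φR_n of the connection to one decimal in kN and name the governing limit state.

Bolt shear: A_b = π(20)²/4 = 314.16 mm². φR_n = 0.75 × 469 × 314.16 × 4 × 1 = 442.0 kN.
Bearing (8 mm plate, F_u = 400 MPa): end bolts L_c = 38 − 22/2 = 27, R_n = min(1.2×27×8×400, 2.4×20×8×400) = 103.68 kN/bolt; interior L_c = 61 − 22 = 39, R_n = 149.76 kN/bolt. φR_n = 0.75 × (2×103.68 + 2×149.76) = 380.2 kN.
Block shear: shear path 2×[38+1×61] = 2×99 mm, A_gv = 1584, A_nv = 2×(99 − 1.5×24)×8 = 1008 mm²; tension across gage: (66 − 1×24)×8 = 336 mm². R_n = min(0.6×400×1008, 0.6×250×1584) + 1.0×400×336 = min(241.92, 237.6) + 134.4 = 372 kN. φR_n = 0.75 × 372 = 279.0 kN.
Governing: min(442.0, 380.2, 279.0) = 279.0 kN → block shear.

279.0 kN (block shear governs)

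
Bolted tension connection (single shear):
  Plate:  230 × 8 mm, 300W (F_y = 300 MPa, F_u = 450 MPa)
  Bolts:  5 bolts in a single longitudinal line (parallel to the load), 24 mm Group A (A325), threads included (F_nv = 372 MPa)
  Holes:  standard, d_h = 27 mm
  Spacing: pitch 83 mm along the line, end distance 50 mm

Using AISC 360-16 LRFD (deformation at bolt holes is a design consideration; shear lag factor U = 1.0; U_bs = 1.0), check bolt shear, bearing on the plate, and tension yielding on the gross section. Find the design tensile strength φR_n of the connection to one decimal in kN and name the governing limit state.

Bolt shear: A_b = π(24)²/4 = 452.39 mm². φR_n = 0.75 × 372 × 452.39 × 5 × 1 = 631.1 kN.
Bearing (8 mm plate, F_u = 450 MPa): end bolts L_c = 50 − 27/2 = 36.5, R_n = min(1.2×36.5×8×450, 2.4×24×8×450) = 157.68 kN/bolt; interior L_c = 83 − 27 = 56, R_n = 207.36 kN/bolt. φR_n = 0.75 × (1×157.68 + 4×207.36) = 740.3 kN.
Tension yield (gross): A_g = 230×8 = 1840 mm². φR_n = 0.90 × 300 × 1840 = 496.8 kN.
Governing: min(631.1, 740.3, 496.8) = 496.8 kN → gross-section yield.

496.8 kN (gross-section yield governs)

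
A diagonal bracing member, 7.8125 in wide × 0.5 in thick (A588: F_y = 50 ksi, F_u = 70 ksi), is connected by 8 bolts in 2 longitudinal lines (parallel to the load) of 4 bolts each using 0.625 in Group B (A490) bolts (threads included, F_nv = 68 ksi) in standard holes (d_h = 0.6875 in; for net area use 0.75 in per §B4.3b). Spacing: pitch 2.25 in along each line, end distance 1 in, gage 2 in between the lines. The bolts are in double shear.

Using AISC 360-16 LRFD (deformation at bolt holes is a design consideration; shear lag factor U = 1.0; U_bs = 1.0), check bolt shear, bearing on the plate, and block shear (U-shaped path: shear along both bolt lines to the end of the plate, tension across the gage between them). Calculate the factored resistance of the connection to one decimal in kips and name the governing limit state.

194.3 kips (block shear governs)

Bolt shear: A_b = π(0.625)²/4 = 0.3068 in². φR_n = 0.75 × 68 × 0.3068 × 8 × 2 = 250.3 kips.
Bearing (0.5 in plate, F_u = 70 ksi): end bolts L_c = 1 − 0.6875/2 = 0.65625, R_n = min(1.2×0.65625×0.5×70, 2.4×0.625×0.5×70) = 27.563 kips/bolt; interior L_c = 2.25 − 0.6875 = 1.5625, R_n = 52.5 kips/bolt. φR_n = 0.75 × (2×27.563 + 6×52.5) = 277.6 kips.
Block shear: shear path 2×[1+3×2.25] = 2×7.75 in, A_gv = 7.75, A_nv = 2×(7.75 − 3.5×0.75)×0.5 = 5.125 in²; tension across gage: (2 − 1×0.75)×0.5 = 0.625 in². R_n = min(0.6×70×5.125, 0.6×50×7.75) + 1.0×70×0.625 = min(215.25, 232.5) + 43.75 = 259 kips. φR_n = 0.75 × 259 = 194.3 kips.
Governing: min(250.3, 277.6, 194.3) = 194.3 kips → block shear.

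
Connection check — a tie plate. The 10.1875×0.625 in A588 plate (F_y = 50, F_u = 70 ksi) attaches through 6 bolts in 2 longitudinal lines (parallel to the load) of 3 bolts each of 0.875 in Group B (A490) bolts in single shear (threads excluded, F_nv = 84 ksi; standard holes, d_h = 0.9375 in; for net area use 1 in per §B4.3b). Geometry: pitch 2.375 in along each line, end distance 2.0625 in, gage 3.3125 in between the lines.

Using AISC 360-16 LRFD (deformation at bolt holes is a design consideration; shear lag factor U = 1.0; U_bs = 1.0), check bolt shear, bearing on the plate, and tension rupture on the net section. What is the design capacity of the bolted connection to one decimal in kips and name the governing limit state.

Bolt shear: A_b = π(0.875)²/4 = 0.60132 in². φR_n = 0.75 × 84 × 0.60132 × 6 × 1 = 227.3 kips.
Bearing (0.625 in plate, F_u = 70 ksi): end bolts L_c = 2.0625 − 0.9375/2 = 1.59375, R_n = min(1.2×1.59375×0.625×70, 2.4×0.875×0.625×70) = 83.672 kips/bolt; interior L_c = 2.375 − 0.9375 = 1.4375, R_n = 75.469 kips/bolt. φR_n = 0.75 × (2×83.672 + 4×75.469) = 351.9 kips.
Tension rupture (net): A_n = (10.1875 − 2×1)×0.625 = 5.1172 in² (U = 1.0, A_e = A_n). φR_n = 0.75 × 70 × 5.1172 = 268.7 kips.
Governing: min(227.3, 351.9, 268.7) = 227.3 kips → bolt shear.

227.3 kips (bolt shear governs)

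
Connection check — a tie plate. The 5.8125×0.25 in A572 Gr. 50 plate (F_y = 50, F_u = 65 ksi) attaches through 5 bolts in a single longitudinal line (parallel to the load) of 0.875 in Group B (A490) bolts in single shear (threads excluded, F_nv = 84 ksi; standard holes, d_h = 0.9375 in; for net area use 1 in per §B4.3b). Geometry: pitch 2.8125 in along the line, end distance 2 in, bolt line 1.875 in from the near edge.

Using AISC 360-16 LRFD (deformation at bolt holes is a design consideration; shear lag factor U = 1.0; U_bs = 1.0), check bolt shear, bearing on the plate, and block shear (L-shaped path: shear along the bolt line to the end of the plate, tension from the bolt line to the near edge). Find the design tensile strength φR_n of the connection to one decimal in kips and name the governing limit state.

80.7 kips (block shear governs)

Bolt shear: A_b = π(0.875)²/4 = 0.60132 in². φR_n = 0.75 × 84 × 0.60132 × 5 × 1 = 189.4 kips.
Bearing (0.25 in plate, F_u = 65 ksi): end bolts L_c = 2 − 0.9375/2 = 1.53125, R_n = min(1.2×1.53125×0.25×65, 2.4×0.875×0.25×65) = 29.859 kips/bolt; interior L_c = 2.8125 − 0.9375 = 1.875, R_n = 34.125 kips/bolt. φR_n = 0.75 × (1×29.859 + 4×34.125) = 124.8 kips.
Block shear: shear path 1×[2+4×2.8125] = 1×13.25 in, A_gv = 3.3125, A_nv = 1×(13.25 − 4.5×1)×0.25 = 2.1875 in²; tension to near edge: (1.875 − 0.5×1)×0.25 = 0.34375 in². R_n = min(0.6×65×2.1875, 0.6×50×3.3125) + 1.0×65×0.34375 = min(85.313, 99.375) + 22.344 = 107.66 kips. φR_n = 0.75 × 107.66 = 80.7 kips.
Governing: min(189.4, 124.8, 80.7) = 80.7 kips → block shear.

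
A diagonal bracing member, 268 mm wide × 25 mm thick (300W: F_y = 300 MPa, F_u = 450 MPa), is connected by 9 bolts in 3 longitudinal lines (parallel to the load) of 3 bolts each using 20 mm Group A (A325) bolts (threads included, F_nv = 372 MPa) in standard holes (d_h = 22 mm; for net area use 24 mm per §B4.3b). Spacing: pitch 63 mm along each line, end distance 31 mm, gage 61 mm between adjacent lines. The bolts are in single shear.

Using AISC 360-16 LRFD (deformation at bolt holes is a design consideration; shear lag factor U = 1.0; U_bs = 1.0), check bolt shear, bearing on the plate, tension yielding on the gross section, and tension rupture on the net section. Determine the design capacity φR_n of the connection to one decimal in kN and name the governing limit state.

788.9 kN (bolt shear governs)

Bolt shear: A_b = π(20)²/4 = 314.16 mm². φR_n = 0.75 × 372 × 314.16 × 9 × 1 = 788.9 kN.
Bearing (25 mm plate, F_u = 450 MPa): end bolts L_c = 31 − 22/2 = 20, R_n = min(1.2×20×25×450, 2.4×20×25×450) = 270 kN/bolt; interior L_c = 63 − 22 = 41, R_n = 540 kN/bolt. φR_n = 0.75 × (3×270 + 6×540) = 3037.5 kN.
Tension yield (gross): A_g = 268×25 = 6700 mm². φR_n = 0.90 × 300 × 6700 = 1809.0 kN.
Tension rupture (net): A_n = (268 − 3×24)×25 = 4900 mm² (U = 1.0, A_e = A_n). φR_n = 0.75 × 450 × 4900 = 1653.8 kN.
Governing: min(788.9, 3037.5, 1809.0, 1653.8) = 788.9 kN → bolt shear.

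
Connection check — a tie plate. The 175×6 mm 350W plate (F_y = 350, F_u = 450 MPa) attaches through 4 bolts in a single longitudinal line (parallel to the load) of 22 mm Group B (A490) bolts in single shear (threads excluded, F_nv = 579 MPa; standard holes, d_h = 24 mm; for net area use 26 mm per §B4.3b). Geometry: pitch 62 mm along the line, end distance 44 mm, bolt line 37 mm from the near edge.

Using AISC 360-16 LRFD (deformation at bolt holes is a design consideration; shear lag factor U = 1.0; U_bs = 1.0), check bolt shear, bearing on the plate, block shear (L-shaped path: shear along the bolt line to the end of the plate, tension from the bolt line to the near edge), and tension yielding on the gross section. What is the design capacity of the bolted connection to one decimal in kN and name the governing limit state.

217.5 kN (block shear governs)

Bolt shear: A_b = π(22)²/4 = 380.13 mm². φR_n = 0.75 × 579 × 380.13 × 4 × 1 = 660.3 kN.
Bearing (6 mm plate, F_u = 450 MPa): end bolts L_c = 44 − 24/2 = 32, R_n = min(1.2×32×6×450, 2.4×22×6×450) = 103.68 kN/bolt; interior L_c = 62 − 24 = 38, R_n = 123.12 kN/bolt. φR_n = 0.75 × (1×103.68 + 3×123.12) = 354.8 kN.
Block shear: shear path 1×[44+3×62] = 1×230 mm, A_gv = 1380, A_nv = 1×(230 − 3.5×26)×6 = 834 mm²; tension to near edge: (37 − 0.5×26)×6 = 144 mm². R_n = min(0.6×450×834, 0.6×350×1380) + 1.0×450×144 = min(225.18, 289.8) + 64.8 = 289.98 kN. φR_n = 0.75 × 289.98 = 217.5 kN.
Tension yield (gross): A_g = 175×6 = 1050 mm². φR_n = 0.90 × 350 × 1050 = 330.8 kN.
Governing: min(660.3, 354.8, 217.5, 330.8) = 217.5 kN → block shear.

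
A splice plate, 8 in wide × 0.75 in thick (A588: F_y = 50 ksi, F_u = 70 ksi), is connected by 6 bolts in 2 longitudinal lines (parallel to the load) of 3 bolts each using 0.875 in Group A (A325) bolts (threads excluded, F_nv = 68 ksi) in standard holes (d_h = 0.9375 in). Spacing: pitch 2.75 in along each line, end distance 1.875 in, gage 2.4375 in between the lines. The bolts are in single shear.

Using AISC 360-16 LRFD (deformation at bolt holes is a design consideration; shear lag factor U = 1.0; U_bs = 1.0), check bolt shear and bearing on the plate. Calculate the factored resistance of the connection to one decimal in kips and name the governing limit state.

184.0 kips (bolt shear governs)

Bolt shear: A_b = π(0.875)²/4 = 0.60132 in². φR_n = 0.75 × 68 × 0.60132 × 6 × 1 = 184.0 kips.
Bearing (0.75 in plate, F_u = 70 ksi): end bolts L_c = 1.875 − 0.9375/2 = 1.40625, R_n = min(1.2×1.40625×0.75×70, 2.4×0.875×0.75×70) = 88.594 kips/bolt; interior L_c = 2.75 − 0.9375 = 1.8125, R_n = 110.25 kips/bolt. φR_n = 0.75 × (2×88.594 + 4×110.25) = 463.6 kips.
Governing: min(184.0, 463.6) = 184.0 kips → bolt shear.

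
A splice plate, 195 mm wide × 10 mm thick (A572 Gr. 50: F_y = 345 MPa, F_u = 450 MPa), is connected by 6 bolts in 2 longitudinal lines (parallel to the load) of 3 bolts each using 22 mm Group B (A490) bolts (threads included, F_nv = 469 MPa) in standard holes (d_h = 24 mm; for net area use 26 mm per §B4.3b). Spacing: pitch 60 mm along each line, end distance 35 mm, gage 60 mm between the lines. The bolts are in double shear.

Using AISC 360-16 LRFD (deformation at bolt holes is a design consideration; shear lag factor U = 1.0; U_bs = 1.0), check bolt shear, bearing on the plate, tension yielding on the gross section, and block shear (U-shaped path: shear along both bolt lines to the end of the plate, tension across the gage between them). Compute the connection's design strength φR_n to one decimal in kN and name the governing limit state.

479.3 kN (block shear governs)

Bolt shear: A_b = π(22)²/4 = 380.13 mm². φR_n = 0.75 × 469 × 380.13 × 6 × 2 = 1604.5 kN.
Bearing (10 mm plate, F_u = 450 MPa): end bolts L_c = 35 − 24/2 = 23, R_n = min(1.2×23×10×450, 2.4×22×10×450) = 124.2 kN/bolt; interior L_c = 60 − 24 = 36, R_n = 194.4 kN/bolt. φR_n = 0.75 × (2×124.2 + 4×194.4) = 769.5 kN.
Tension yield (gross): A_g = 195×10 = 1950 mm². φR_n = 0.90 × 345 × 1950 = 605.5 kN.
Block shear: shear path 2×[35+2×60] = 2×155 mm, A_gv = 3100, A_nv = 2×(155 − 2.5×26)×10 = 1800 mm²; tension across gage: (60 − 1×26)×10 = 340 mm². R_n = min(0.6×450×1800, 0.6×345×3100) + 1.0×450×340 = min(486, 641.7) + 153 = 639 kN. φR_n = 0.75 × 639 = 479.3 kN.
Governing: min(1604.5, 769.5, 605.5, 479.3) = 479.3 kN → block shear.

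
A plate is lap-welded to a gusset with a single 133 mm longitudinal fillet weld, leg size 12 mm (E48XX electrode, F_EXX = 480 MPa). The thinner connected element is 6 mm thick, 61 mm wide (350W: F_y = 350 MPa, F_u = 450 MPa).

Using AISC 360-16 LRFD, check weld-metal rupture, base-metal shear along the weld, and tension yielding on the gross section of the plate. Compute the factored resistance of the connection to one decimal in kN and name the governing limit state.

115.3 kN (gross-section yield governs)

Weld metal: throat = 0.707×12 = 8.484 mm, L = 133 mm. φR_n = 0.75 × 0.6 × 480 × 8.484 × 133 = 243.7 kN.
Base metal shear (6 mm plate): yield φR_n = 1.0×0.6×350×6×133 = 167.6 kN; rupture φR_n = 0.75×0.6×450×6×133 = 161.6 kN; take 161.6 kN (rupture).
Tension yield (gross): A_g = 61×6 = 366 mm². φR_n = 0.90 × 350 × 366 = 115.3 kN.
Governing: min(243.7, 161.6, 115.3) = 115.3 kN → gross-section yield.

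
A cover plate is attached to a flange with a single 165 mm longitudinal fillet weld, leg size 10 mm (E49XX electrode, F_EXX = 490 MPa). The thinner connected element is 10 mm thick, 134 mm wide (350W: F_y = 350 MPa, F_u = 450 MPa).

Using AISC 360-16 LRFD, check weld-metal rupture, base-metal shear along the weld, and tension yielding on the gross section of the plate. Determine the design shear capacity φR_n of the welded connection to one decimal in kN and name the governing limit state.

Weld metal: throat = 0.707×10 = 7.07 mm, L = 165 mm. φR_n = 0.75 × 0.6 × 490 × 7.07 × 165 = 257.2 kN.
Base metal shear (10 mm plate): yield φR_n = 1.0×0.6×350×10×165 = 346.5 kN; rupture φR_n = 0.75×0.6×450×10×165 = 334.1 kN; take 334.1 kN (rupture).
Tension yield (gross): A_g = 134×10 = 1340 mm². φR_n = 0.90 × 350 × 1340 = 422.1 kN.
Governing: min(257.2, 334.1, 422.1) = 257.2 kN → weld metal.

257.2 kN (weld metal governs)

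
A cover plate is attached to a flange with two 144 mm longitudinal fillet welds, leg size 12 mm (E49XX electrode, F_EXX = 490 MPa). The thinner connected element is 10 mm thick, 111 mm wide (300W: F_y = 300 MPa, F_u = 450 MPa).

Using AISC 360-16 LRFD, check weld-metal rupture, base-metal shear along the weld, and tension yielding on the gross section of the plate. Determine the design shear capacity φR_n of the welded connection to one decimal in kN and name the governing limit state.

Weld metal: throat = 0.707×12 = 8.484 mm, L = 2×144 = 288 mm. φR_n = 0.75 × 0.6 × 490 × 8.484 × 288 = 538.8 kN.
Base metal shear (10 mm plate): yield φR_n = 1.0×0.6×300×10×288 = 518.4 kN; rupture φR_n = 0.75×0.6×450×10×288 = 583.2 kN; take 518.4 kN (yield).
Tension yield (gross): A_g = 111×10 = 1110 mm². φR_n = 0.90 × 300 × 1110 = 299.7 kN.
Governing: min(538.8, 518.4, 299.7) = 299.7 kN → gross-section yield.

299.7 kN (gross-section yield governs)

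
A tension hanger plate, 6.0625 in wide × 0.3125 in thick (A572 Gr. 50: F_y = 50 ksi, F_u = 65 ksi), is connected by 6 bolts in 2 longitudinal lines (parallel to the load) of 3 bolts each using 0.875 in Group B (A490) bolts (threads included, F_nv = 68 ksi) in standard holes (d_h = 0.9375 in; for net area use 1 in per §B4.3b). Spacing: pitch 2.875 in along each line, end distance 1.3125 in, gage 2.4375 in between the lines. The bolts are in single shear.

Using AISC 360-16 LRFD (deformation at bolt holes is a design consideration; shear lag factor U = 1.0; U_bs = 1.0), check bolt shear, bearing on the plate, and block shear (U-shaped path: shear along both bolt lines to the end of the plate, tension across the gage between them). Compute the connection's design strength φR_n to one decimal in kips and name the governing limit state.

Bolt shear: A_b = π(0.875)²/4 = 0.60132 in². φR_n = 0.75 × 68 × 0.60132 × 6 × 1 = 184.0 kips.
Bearing (0.3125 in plate, F_u = 65 ksi): end bolts L_c = 1.3125 − 0.9375/2 = 0.84375, R_n = min(1.2×0.84375×0.3125×65, 2.4×0.875×0.3125×65) = 20.566 kips/bolt; interior L_c = 2.875 − 0.9375 = 1.9375, R_n = 42.656 kips/bolt. φR_n = 0.75 × (2×20.566 + 4×42.656) = 158.8 kips.
Block shear: shear path 2×[1.3125+2×2.875] = 2×7.0625 in, A_gv = 4.4141, A_nv = 2×(7.0625 − 2.5×1)×0.3125 = 2.8516 in²; tension across gage: (2.4375 − 1×1)×0.3125 = 0.44922 in². R_n = min(0.6×65×2.8516, 0.6×50×4.4141) + 1.0×65×0.44922 = min(111.21, 132.42) + 29.199 = 140.41 kips. φR_n = 0.75 × 140.41 = 105.3 kips.
Governing: min(184.0, 158.8, 105.3) = 105.3 kips → block shear.

105.3 kips (block shear governs)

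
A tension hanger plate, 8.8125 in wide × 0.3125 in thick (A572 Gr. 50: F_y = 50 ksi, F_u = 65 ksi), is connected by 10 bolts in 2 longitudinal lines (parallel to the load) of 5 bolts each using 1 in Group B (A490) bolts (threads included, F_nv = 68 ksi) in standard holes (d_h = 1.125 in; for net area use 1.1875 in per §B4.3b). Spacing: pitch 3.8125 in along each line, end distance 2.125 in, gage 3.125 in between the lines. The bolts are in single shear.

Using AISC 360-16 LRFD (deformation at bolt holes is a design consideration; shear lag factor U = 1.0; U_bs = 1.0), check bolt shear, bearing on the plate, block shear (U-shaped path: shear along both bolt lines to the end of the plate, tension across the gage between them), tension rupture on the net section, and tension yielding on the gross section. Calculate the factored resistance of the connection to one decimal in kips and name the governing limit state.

98.1 kips (net-section rupture governs)

Bolt shear: A_b = π(1)²/4 = 0.7854 in². φR_n = 0.75 × 68 × 0.7854 × 10 × 1 = 400.6 kips.
Bearing (0.3125 in plate, F_u = 65 ksi): end bolts L_c = 2.125 − 1.125/2 = 1.5625, R_n = min(1.2×1.5625×0.3125×65, 2.4×1×0.3125×65) = 38.086 kips/bolt; interior L_c = 3.8125 − 1.125 = 2.6875, R_n = 48.75 kips/bolt. φR_n = 0.75 × (2×38.086 + 8×48.75) = 349.6 kips.
Block shear: shear path 2×[2.125+4×3.8125] = 2×17.375 in, A_gv = 10.859, A_nv = 2×(17.375 − 4.5×1.1875)×0.3125 = 7.5195 in²; tension across gage: (3.125 − 1×1.1875)×0.3125 = 0.60547 in². R_n = min(0.6×65×7.5195, 0.6×50×10.859) + 1.0×65×0.60547 = min(293.26, 325.77) + 39.356 = 332.62 kips. φR_n = 0.75 × 332.62 = 249.5 kips.
Tension rupture (net): A_n = (8.8125 − 2×1.1875)×0.3125 = 2.0117 in² (U = 1.0, A_e = A_n). φR_n = 0.75 × 65 × 2.0117 = 98.1 kips.
Tension yield (gross): A_g = 8.8125×0.3125 = 2.7539 in². φR_n = 0.90 × 50 × 2.7539 = 123.9 kips.
Governing: min(400.6, 349.6, 249.5, 98.1, 123.9) = 98.1 kips → net-section rupture.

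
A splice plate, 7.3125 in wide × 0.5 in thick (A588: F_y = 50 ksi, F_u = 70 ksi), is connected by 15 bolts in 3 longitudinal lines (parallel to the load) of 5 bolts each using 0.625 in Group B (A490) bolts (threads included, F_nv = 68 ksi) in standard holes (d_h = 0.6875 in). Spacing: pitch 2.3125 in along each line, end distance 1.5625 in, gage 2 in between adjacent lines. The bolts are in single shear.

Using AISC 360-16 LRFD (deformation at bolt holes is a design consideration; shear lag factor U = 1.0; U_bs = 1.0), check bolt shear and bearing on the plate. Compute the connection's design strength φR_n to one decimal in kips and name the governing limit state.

234.7 kips (bolt shear governs)

Bolt shear: A_b = π(0.625)²/4 = 0.3068 in². φR_n = 0.75 × 68 × 0.3068 × 15 × 1 = 234.7 kips.
Bearing (0.5 in plate, F_u = 70 ksi): end bolts L_c = 1.5625 − 0.6875/2 = 1.21875, R_n = min(1.2×1.21875×0.5×70, 2.4×0.625×0.5×70) = 51.188 kips/bolt; interior L_c = 2.3125 − 0.6875 = 1.625, R_n = 52.5 kips/bolt. φR_n = 0.75 × (3×51.188 + 12×52.5) = 587.7 kips.
Governing: min(234.7, 587.7) = 234.7 kips → bolt shear.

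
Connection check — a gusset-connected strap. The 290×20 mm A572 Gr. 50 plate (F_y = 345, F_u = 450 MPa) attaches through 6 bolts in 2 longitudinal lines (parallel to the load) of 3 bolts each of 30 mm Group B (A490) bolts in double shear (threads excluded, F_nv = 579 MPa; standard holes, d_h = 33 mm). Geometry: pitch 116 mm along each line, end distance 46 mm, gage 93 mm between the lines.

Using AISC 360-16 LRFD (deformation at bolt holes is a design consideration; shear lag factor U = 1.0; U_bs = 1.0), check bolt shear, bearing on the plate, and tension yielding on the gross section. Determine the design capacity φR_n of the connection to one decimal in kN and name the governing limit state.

Bolt shear: A_b = π(30)²/4 = 706.86 mm². φR_n = 0.75 × 579 × 706.86 × 6 × 2 = 3683.4 kN.
Bearing (20 mm plate, F_u = 450 MPa): end bolts L_c = 46 − 33/2 = 29.5, R_n = min(1.2×29.5×20×450, 2.4×30×20×450) = 318.6 kN/bolt; interior L_c = 116 − 33 = 83, R_n = 648 kN/bolt. φR_n = 0.75 × (2×318.6 + 4×648) = 2421.9 kN.
Tension yield (gross): A_g = 290×20 = 5800 mm². φR_n = 0.90 × 345 × 5800 = 1800.9 kN.
Governing: min(3683.4, 2421.9, 1800.9) = 1800.9 kN → gross-section yield.

1800.9 kN (gross-section yield governs)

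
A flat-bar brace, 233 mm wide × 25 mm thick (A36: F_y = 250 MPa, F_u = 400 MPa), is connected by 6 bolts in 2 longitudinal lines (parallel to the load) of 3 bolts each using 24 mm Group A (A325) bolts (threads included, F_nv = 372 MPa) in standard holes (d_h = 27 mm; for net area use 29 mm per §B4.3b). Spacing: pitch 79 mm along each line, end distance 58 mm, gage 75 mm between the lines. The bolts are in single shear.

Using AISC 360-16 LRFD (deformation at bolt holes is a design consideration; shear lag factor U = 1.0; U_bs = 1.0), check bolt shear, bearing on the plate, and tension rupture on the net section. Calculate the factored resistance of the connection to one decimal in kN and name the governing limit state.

757.3 kN (bolt shear governs)

Bolt shear: A_b = π(24)²/4 = 452.39 mm². φR_n = 0.75 × 372 × 452.39 × 6 × 1 = 757.3 kN.
Bearing (25 mm plate, F_u = 400 MPa): end bolts L_c = 58 − 27/2 = 44.5, R_n = min(1.2×44.5×25×400, 2.4×24×25×400) = 534 kN/bolt; interior L_c = 79 − 27 = 52, R_n = 576 kN/bolt. φR_n = 0.75 × (2×534 + 4×576) = 2529.0 kN.
Tension rupture (net): A_n = (233 − 2×29)×25 = 4375 mm² (U = 1.0, A_e = A_n). φR_n = 0.75 × 400 × 4375 = 1312.5 kN.
Governing: min(757.3, 2529.0, 1312.5) = 757.3 kN → bolt shear.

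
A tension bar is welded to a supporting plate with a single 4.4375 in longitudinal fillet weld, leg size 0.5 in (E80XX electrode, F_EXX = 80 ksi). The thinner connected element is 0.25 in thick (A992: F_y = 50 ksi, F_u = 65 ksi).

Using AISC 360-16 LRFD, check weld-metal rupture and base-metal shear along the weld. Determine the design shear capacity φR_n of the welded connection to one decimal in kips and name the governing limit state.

Weld metal: throat = 0.707×0.5 = 0.3535 in, L = 4.4375 in. φR_n = 0.75 × 0.6 × 80 × 0.3535 × 4.4375 = 56.5 kips.
Base metal shear (0.25 in plate): yield φR_n = 1.0×0.6×50×0.25×4.4375 = 33.3 kips; rupture φR_n = 0.75×0.6×65×0.25×4.4375 = 32.4 kips; take 32.4 kips (rupture).
Governing: min(56.5, 32.4) = 32.4 kips → base-metal shear.

32.4 kips (base-metal shear governs)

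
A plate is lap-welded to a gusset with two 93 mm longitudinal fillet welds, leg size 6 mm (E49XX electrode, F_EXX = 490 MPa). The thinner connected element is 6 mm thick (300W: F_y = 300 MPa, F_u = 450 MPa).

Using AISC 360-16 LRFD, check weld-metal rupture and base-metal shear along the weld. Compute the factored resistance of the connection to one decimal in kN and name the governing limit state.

Weld metal: throat = 0.707×6 = 4.242 mm, L = 2×93 = 186 mm. φR_n = 0.75 × 0.6 × 490 × 4.242 × 186 = 174.0 kN.
Base metal shear (6 mm plate): yield φR_n = 1.0×0.6×300×6×186 = 200.9 kN; rupture φR_n = 0.75×0.6×450×6×186 = 226.0 kN; take 200.9 kN (yield).
Governing: min(174.0, 200.9) = 174.0 kN → weld metal.

174.0 kN (weld metal governs)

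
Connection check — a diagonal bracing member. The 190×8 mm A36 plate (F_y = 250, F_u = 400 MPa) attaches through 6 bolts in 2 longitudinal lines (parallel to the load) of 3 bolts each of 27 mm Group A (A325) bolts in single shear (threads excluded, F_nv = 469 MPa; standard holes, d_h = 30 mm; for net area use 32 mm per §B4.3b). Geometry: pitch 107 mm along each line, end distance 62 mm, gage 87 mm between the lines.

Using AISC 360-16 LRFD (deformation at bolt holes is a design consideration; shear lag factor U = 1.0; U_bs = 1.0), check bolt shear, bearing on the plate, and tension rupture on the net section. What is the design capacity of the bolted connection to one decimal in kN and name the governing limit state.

Bolt shear: A_b = π(27)²/4 = 572.56 mm². φR_n = 0.75 × 469 × 572.56 × 6 × 1 = 1208.4 kN.
Bearing (8 mm plate, F_u = 400 MPa): end bolts L_c = 62 − 30/2 = 47, R_n = min(1.2×47×8×400, 2.4×27×8×400) = 180.48 kN/bolt; interior L_c = 107 − 30 = 77, R_n = 207.36 kN/bolt. φR_n = 0.75 × (2×180.48 + 4×207.36) = 892.8 kN.
Tension rupture (net): A_n = (190 − 2×32)×8 = 1008 mm² (U = 1.0, A_e = A_n). φR_n = 0.75 × 400 × 1008 = 302.4 kN.
Governing: min(1208.4, 892.8, 302.4) = 302.4 kN → net-section rupture.

302.4 kN (net-section rupture governs)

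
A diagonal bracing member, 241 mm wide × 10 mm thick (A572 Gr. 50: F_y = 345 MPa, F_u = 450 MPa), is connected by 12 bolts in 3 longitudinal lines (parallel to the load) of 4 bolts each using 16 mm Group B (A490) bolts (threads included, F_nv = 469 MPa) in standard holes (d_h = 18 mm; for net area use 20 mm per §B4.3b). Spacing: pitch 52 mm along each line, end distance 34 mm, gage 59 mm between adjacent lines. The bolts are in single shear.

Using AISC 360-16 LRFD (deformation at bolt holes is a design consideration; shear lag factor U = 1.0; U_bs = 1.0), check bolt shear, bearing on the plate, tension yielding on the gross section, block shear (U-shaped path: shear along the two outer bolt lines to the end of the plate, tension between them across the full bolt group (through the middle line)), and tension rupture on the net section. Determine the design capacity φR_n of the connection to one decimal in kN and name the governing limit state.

610.9 kN (net-section rupture governs)

Bolt shear: A_b = π(16)²/4 = 201.06 mm². φR_n = 0.75 × 469 × 201.06 × 12 × 1 = 848.7 kN.
Bearing (10 mm plate, F_u = 450 MPa): end bolts L_c = 34 − 18/2 = 25, R_n = min(1.2×25×10×450, 2.4×16×10×450) = 135 kN/bolt; interior L_c = 52 − 18 = 34, R_n = 172.8 kN/bolt. φR_n = 0.75 × (3×135 + 9×172.8) = 1470.2 kN.
Tension yield (gross): A_g = 241×10 = 2410 mm². φR_n = 0.90 × 345 × 2410 = 748.3 kN.
Block shear: shear path 2×[34+3×52] = 2×190 mm, A_gv = 3800, A_nv = 2×(190 − 3.5×20)×10 = 2400 mm²; tension across gage: (118 − 2×20)×10 = 780 mm². R_n = min(0.6×450×2400, 0.6×345×3800) + 1.0×450×780 = min(648, 786.6) + 351 = 999 kN. φR_n = 0.75 × 999 = 749.3 kN.
Tension rupture (net): A_n = (241 − 3×20)×10 = 1810 mm² (U = 1.0, A_e = A_n). φR_n = 0.75 × 450 × 1810 = 610.9 kN.
Governing: min(848.7, 1470.2, 748.3, 749.3, 610.9) = 610.9 kN → net-section rupture.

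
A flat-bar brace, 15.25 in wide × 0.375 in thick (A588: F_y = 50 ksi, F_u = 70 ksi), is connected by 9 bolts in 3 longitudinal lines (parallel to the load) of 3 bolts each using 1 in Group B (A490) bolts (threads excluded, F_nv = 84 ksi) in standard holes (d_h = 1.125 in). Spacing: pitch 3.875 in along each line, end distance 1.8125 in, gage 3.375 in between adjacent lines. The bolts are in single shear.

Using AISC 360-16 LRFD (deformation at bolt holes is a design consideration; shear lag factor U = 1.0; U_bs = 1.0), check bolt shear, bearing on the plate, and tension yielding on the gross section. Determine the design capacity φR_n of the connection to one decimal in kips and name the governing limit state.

257.3 kips (gross-section yield governs)

Bolt shear: A_b = π(1)²/4 = 0.7854 in². φR_n = 0.75 × 84 × 0.7854 × 9 × 1 = 445.3 kips.
Bearing (0.375 in plate, F_u = 70 ksi): end bolts L_c = 1.8125 − 1.125/2 = 1.25, R_n = min(1.2×1.25×0.375×70, 2.4×1×0.375×70) = 39.375 kips/bolt; interior L_c = 3.875 − 1.125 = 2.75, R_n = 63 kips/bolt. φR_n = 0.75 × (3×39.375 + 6×63) = 372.1 kips.
Tension yield (gross): A_g = 15.25×0.375 = 5.7188 in². φR_n = 0.90 × 50 × 5.7188 = 257.3 kips.
Governing: min(445.3, 372.1, 257.3) = 257.3 kips → gross-section yield.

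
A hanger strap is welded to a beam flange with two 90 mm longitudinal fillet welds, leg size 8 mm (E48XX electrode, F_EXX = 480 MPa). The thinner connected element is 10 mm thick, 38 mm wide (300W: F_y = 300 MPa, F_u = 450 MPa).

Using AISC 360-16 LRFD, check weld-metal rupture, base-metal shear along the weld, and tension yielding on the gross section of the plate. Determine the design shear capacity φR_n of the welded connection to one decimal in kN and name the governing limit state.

102.6 kN (gross-section yield governs)

Weld metal: throat = 0.707×8 = 5.656 mm, L = 2×90 = 180 mm. φR_n = 0.75 × 0.6 × 480 × 5.656 × 180 = 219.9 kN.
Base metal shear (10 mm plate): yield φR_n = 1.0×0.6×300×10×180 = 324.0 kN; rupture φR_n = 0.75×0.6×450×10×180 = 364.5 kN; take 324.0 kN (yield).
Tension yield (gross): A_g = 38×10 = 380 mm². φR_n = 0.90 × 300 × 380 = 102.6 kN.
Governing: min(219.9, 324.0, 102.6) = 102.6 kN → gross-section yield.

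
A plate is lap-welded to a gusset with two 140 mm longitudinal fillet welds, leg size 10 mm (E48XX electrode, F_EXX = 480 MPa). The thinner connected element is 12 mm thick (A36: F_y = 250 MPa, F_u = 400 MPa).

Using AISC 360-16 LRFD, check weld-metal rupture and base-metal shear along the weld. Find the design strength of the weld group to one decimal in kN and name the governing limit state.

427.6 kN (weld metal governs)

Weld metal: throat = 0.707×10 = 7.07 mm, L = 2×140 = 280 mm. φR_n = 0.75 × 0.6 × 480 × 7.07 × 280 = 427.6 kN.
Base metal shear (12 mm plate): yield φR_n = 1.0×0.6×250×12×280 = 504.0 kN; rupture φR_n = 0.75×0.6×400×12×280 = 604.8 kN; take 504.0 kN (yield).
Governing: min(427.6, 504.0) = 427.6 kN → weld metal.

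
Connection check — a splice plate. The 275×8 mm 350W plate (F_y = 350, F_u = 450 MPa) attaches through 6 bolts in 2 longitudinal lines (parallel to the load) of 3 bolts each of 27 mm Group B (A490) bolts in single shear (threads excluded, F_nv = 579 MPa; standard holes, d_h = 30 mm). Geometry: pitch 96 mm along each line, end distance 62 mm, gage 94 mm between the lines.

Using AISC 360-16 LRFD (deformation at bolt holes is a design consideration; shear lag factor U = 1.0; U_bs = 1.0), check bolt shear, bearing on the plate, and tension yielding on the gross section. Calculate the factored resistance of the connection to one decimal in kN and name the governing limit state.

Bolt shear: A_b = π(27)²/4 = 572.56 mm². φR_n = 0.75 × 579 × 572.56 × 6 × 1 = 1491.8 kN.
Bearing (8 mm plate, F_u = 450 MPa): end bolts L_c = 62 − 30/2 = 47, R_n = min(1.2×47×8×450, 2.4×27×8×450) = 203.04 kN/bolt; interior L_c = 96 − 30 = 66, R_n = 233.28 kN/bolt. φR_n = 0.75 × (2×203.04 + 4×233.28) = 1004.4 kN.
Tension yield (gross): A_g = 275×8 = 2200 mm². φR_n = 0.90 × 350 × 2200 = 693.0 kN.
Governing: min(1491.8, 1004.4, 693.0) = 693.0 kN → gross-section yield.

693.0 kN (gross-section yield governs)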